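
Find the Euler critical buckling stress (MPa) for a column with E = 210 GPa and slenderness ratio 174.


sigma_cr = pi^2 * E / lambda^2
= 9.8696 * 210000.0 / 174^2
= 9.8696 * 210000.0 / 30276
= 68.4574 MPa

68.4574 MPa


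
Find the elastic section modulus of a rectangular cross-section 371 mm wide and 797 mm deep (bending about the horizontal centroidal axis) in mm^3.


S = b * h^2 / 6
= 371 * 797^2 / 6
= 371 * 635209 / 6
= 39277089.83 mm^3

39277089.83 mm^3


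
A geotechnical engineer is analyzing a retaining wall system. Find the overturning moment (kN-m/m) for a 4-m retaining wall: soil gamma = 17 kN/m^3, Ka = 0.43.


Pa = 0.5 * Ka * gamma * H^2
= 0.5 * 0.43 * 17 * 4^2
= 58.48 kN/m
Arm = H / 3 = 4 / 3 = 1.3333 m
Mo = Pa * arm = Pa * H / 3 = 58.48 * 4 / 3 = 77.9733 kN-m/m

77.9733 kN-m/m


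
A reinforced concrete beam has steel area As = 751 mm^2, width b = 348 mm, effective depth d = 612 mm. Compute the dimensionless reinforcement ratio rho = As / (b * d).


rho = As / (b * d)
= 751 / (348 * 612)
= 751 / 212976
= 0.003526 (dimensionless)

0.003526 (dimensionless)


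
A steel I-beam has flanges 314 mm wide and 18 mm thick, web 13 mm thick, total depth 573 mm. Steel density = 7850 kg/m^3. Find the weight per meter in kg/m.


A_flanges = 2 * 314 * 18 = 11304 mm^2
A_web = (573 - 2 * 18) * 13 = 6981 mm^2
A_total = 11304 + 6981 = 18285 mm^2 = 0.018285 m^2
Weight = rho * A = 7850 * 0.018285 = 143.5373 kg/m

143.5373 kg/m


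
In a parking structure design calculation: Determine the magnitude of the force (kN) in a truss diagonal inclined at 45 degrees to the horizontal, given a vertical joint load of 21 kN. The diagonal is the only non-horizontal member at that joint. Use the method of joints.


At the joint, only the diagonal has a vertical component, so vertical equilibrium gives:
F * sin(45) = 21
F = 21 / sin(45)
= 21 / 0.707107
= 29.7 kN

29.7 kN


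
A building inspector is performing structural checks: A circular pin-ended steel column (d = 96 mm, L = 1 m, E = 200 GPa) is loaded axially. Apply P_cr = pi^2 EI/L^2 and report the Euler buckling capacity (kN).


I = pi * d^4 / 64 = 4169220.18 mm^4
L = 1000.0 mm
P_cr = pi^2 * E * I / L^2
= 9.8696 * 200000.0 * 4169220.18 / 1000.0^2
= 8229710.76 N = 8229.7108 kN

8229.7108 kN


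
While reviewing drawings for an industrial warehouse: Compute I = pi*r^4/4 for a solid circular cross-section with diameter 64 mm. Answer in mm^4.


r = d / 2 = 64 / 2 = 32.0 mm
I = pi * r^4 / 4 = pi * 32.0^4 / 4
= 823549.66 mm^4

823549.66 mm^4


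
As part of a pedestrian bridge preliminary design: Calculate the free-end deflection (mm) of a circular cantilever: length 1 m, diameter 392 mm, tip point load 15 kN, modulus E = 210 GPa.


I = pi * d^4 / 64 = pi * 392^4 / 64 = 1159082014.14 mm^4
L = 1000.0 mm, P = 15000.0 N, E = 210000.0 MPa
delta = P * L^3 / (3 * E * I)
= 15000.0 * 1000.0^3 / (3 * 210000.0 * 1159082014.14)
= 0.0205 mm

0.0205 mm


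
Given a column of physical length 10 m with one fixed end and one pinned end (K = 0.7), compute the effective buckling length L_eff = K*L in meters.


L_eff = K * L
= 0.7 * 10
= 7.0 m

7.0 m


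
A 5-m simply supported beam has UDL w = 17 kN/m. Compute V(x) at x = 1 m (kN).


R_A = w * L / 2 = 17 * 5 / 2 = 42.5 kN
V(x) = R_A - w * x = 42.5 - 17 * 1
= 25.5 kN

25.5 kN


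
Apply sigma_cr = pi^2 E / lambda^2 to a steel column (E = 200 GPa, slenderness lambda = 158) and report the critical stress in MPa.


sigma_cr = pi^2 * E / lambda^2
= 9.8696 * 200000.0 / 158^2
= 9.8696 * 200000.0 / 24964
= 79.0707 MPa

79.0707 MPa


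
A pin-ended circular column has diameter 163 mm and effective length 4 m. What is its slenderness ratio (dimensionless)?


Radius of gyration r = d / 4 = 163 / 4 = 40.75 mm
L_eff = 4000.0 mm
Slenderness ratio = L / r = 4000.0 / 40.75 = 98.16 (dimensionless)

98.16 (dimensionless)


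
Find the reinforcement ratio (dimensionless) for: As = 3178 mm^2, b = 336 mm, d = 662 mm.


rho = As / (b * d)
= 3178 / (336 * 662)
= 3178 / 222432
= 0.014288 (dimensionless)

0.014288 (dimensionless)


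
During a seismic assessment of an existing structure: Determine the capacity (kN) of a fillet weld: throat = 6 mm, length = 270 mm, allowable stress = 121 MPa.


Strength = throat * length * allowable stress
= 6 * 270 * 121 N
= 196020 N
= 196.02 kN

196.02 kN


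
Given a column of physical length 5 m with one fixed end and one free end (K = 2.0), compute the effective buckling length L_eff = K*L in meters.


L_eff = K * L
= 2.0 * 5
= 10.0 m

10.0 m


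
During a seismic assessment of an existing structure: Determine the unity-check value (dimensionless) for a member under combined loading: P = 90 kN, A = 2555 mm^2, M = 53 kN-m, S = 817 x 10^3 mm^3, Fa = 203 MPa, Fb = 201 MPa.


f_a = P / A = 90000.0 / 2555 = 35.225 MPa
f_b = M / S = 53000000.0 / 817000.0 = 64.8715 MPa
Ratio = f_a / Fa + f_b / Fb
= 35.225 / 203 + 64.8715 / 201
= 0.4963 (dimensionless)

0.4963 (dimensionless)


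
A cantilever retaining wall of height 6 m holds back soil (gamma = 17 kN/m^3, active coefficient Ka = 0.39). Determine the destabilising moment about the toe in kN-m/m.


Pa = 0.5 * Ka * gamma * H^2
= 0.5 * 0.39 * 17 * 6^2
= 119.34 kN/m
Arm = H / 3 = 6 / 3 = 2.0 m
Mo = Pa * arm = Pa * H / 3 = 119.34 * 6 / 3 = 238.68 kN-m/m

238.68 kN-m/m


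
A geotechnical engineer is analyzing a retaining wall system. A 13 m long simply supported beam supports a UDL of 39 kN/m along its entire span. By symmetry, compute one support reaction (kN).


Total load = w * L = 39 * 13 = 507 kN
By symmetry, each reaction R = total / 2 = 507 / 2 = 253.5 kN

253.5 kN


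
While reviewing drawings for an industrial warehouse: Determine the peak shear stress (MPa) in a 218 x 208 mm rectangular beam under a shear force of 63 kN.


A = b * h = 218 * 208 = 45344 mm^2
V = 63 kN = 63000.0 N
tau_max = 1.5 * V / A = 1.5 * 63000.0 / 45344
= 2.0841 MPa

2.0841 MPa


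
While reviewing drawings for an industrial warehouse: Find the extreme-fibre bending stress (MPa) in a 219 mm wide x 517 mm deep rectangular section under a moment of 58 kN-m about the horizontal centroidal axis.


I = b * h^3 / 12 = 219 * 517^3 / 12 = 2521938537.25 mm^4
y = h / 2 = 517 / 2 = 258.5 mm
M = 58 kN-m = 58000000.0 N-mm
sigma = M * y / I = 58000000.0 * 258.5 / 2521938537.25
= 5.95 MPa

5.95 MPa


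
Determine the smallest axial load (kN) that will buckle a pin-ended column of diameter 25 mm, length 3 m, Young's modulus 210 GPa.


I = pi * d^4 / 64 = 19174.76 mm^4
L = 3000.0 mm
P_cr = pi^2 * E * I / L^2
= 9.8696 * 210000.0 * 19174.76 / 3000.0^2
= 4415.77 N = 4.4158 kN

4.4158 kN


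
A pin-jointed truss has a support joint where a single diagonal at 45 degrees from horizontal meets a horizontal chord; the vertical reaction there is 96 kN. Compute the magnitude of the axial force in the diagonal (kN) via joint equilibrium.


At the joint, only the diagonal has a vertical component, so vertical equilibrium gives:
F * sin(45) = 96
F = 96 / sin(45)
= 96 / 0.707107
= 135.76 kN

135.76 kN


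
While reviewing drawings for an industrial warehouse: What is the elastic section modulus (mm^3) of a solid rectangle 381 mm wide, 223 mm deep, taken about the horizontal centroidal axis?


S = b * h^2 / 6
= 381 * 223^2 / 6
= 381 * 49729 / 6
= 3157791.5 mm^3

3157791.5 mm^3


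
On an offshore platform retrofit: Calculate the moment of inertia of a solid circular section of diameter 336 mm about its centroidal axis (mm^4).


r = d / 2 = 336 / 2 = 168.0 mm
I = pi * r^4 / 4 = pi * 168.0^4 / 4
= 625643602.8 mm^4

625643602.8 mm^4


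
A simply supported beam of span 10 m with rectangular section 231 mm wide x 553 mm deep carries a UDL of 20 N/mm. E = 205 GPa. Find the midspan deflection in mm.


I = 231 * 553^3 / 12 = 3255413257.25 mm^4
L = 10000.0 mm, w = 20 N/mm, E = 205000.0 MPa
delta = 5 * w * L^4 / (384 * E * I)
= 5 * 20 * 10000.0^4 / (384 * 205000.0 * 3255413257.25)
= 3.9022 mm

3.9022 mm


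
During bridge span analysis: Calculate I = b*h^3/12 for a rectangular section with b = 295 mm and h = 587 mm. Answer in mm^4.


I = b * h^3 / 12
= 295 * 587^3 / 12
= 295 * 202262003 / 12
= 4972274240.42 mm^4

4972274240.42 mm^4


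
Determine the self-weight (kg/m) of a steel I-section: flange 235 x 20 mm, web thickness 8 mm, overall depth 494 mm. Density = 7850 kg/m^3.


A_flanges = 2 * 235 * 20 = 9400 mm^2
A_web = (494 - 2 * 20) * 8 = 3632 mm^2
A_total = 9400 + 3632 = 13032 mm^2 = 0.013032 m^2
Weight = rho * A = 7850 * 0.013032 = 102.3012 kg/m

102.3012 kg/m


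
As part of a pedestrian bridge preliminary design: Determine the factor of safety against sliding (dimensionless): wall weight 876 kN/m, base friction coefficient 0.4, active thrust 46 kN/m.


Resisting force = mu * W = 0.4 * 876 = 350.4 kN/m
FOS = Resisting / Driving = 350.4 / 46
= 7.6174 (dimensionless)

7.6174 (dimensionless)


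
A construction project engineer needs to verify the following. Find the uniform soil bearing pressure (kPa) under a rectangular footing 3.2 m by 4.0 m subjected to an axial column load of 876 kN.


A = 3.2 * 4.0 = 12.8 m^2
q = P / A = 876 / 12.8
= 68.4375 kPa

68.4375 kPa


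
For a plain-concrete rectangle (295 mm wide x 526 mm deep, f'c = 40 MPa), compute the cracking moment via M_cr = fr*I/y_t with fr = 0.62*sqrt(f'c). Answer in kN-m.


fr = 0.62 * sqrt(40) = 0.62 * 6.3246 = 3.9212 MPa
I = 295 * 526^3 / 12 = 3577651243.33 mm^4
y_t = 263.0 mm
M_cr = fr * I / y_t = 3.9212 * 3577651243.33 / 263.0 N-mm
= 53.3413 kN-m

53.3413 kN-m


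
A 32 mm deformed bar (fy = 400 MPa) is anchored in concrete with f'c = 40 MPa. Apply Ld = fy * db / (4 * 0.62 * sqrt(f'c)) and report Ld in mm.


Ld = (fy * db) / (4 * 0.62 * sqrt(f'c))
= (400 * 32) / (4 * 0.62 * sqrt(40))
= 12800 / 15.6849
= 816.07 mm

816.07 mm


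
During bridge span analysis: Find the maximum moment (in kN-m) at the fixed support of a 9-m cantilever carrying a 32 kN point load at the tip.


For a cantilever with a point load at the free end:
M_max = P * L = 32 * 9 = 288 kN-m

288 kN-m


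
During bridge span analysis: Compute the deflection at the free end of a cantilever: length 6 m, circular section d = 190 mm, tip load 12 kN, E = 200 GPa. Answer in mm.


I = pi * d^4 / 64 = pi * 190^4 / 64 = 63971171.28 mm^4
L = 6000.0 mm, P = 12000.0 N, E = 200000.0 MPa
delta = P * L^3 / (3 * E * I)
= 12000.0 * 6000.0^3 / (3 * 200000.0 * 63971171.28)
= 67.5304 mm

67.5304 mm


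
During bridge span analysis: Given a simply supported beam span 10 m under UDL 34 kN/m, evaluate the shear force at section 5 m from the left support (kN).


R_A = w * L / 2 = 34 * 10 / 2 = 170.0 kN
V(x) = R_A - w * x = 170.0 - 34 * 5
= 0.0 kN

0.0 kN


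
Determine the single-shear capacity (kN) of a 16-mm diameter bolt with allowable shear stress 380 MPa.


A = pi * d^2 / 4 = pi * 16^2 / 4 = 201.0619 mm^2
V = f_v * A / 1000 = 380 * 201.0619 / 1000
= 76.4035 kN

76.4035 kN


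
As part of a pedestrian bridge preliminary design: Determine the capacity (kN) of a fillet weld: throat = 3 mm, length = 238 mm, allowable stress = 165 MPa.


Strength = throat * length * allowable stress
= 3 * 238 * 165 N
= 117810 N
= 117.81 kN

117.81 kN


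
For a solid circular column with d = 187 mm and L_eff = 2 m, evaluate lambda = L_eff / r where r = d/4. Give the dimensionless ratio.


Radius of gyration r = d / 4 = 187 / 4 = 46.75 mm
L_eff = 2000.0 mm
Slenderness ratio = L / r = 2000.0 / 46.75 = 42.78 (dimensionless)

42.78 (dimensionless)


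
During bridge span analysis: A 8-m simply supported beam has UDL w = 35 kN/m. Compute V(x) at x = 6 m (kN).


R_A = w * L / 2 = 35 * 8 / 2 = 140.0 kN
V(x) = R_A - w * x = 140.0 - 35 * 6
= -70.0 kN

-70.0 kN


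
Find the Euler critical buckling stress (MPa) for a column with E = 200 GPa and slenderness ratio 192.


sigma_cr = pi^2 * E / lambda^2
= 9.8696 * 200000.0 / 192^2
= 9.8696 * 200000.0 / 36864
= 53.546 MPa

53.546 MPa


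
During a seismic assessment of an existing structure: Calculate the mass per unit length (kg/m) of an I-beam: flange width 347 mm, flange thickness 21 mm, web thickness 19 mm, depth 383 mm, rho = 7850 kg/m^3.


A_flanges = 2 * 347 * 21 = 14574 mm^2
A_web = (383 - 2 * 21) * 19 = 6479 mm^2
A_total = 14574 + 6479 = 21053 mm^2 = 0.021053 m^2
Weight = rho * A = 7850 * 0.021053 = 165.2661 kg/m

165.2661 kg/m


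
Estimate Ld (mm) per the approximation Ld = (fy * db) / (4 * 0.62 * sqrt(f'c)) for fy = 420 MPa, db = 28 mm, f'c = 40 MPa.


Ld = (fy * db) / (4 * 0.62 * sqrt(f'c))
= (420 * 28) / (4 * 0.62 * sqrt(40))
= 11760 / 15.6849
= 749.77 mm

749.77 mm


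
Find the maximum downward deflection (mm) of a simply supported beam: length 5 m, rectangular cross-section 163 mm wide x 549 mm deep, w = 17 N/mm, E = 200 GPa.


I = 163 * 549^3 / 12 = 2247622607.25 mm^4
L = 5000.0 mm, w = 17 N/mm, E = 200000.0 MPa
delta = 5 * w * L^4 / (384 * E * I)
= 5 * 17 * 5000.0^4 / (384 * 200000.0 * 2247622607.25)
= 0.3078 mm

0.3078 mm


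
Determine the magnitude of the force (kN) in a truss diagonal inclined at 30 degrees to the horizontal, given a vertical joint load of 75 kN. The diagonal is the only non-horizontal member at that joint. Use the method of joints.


At the joint, only the diagonal has a vertical component, so vertical equilibrium gives:
F * sin(30) = 75
F = 75 / sin(30)
= 75 / 0.5
= 150.0 kN

150.0 kN


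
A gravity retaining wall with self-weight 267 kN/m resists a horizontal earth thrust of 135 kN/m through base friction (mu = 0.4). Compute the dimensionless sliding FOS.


Resisting force = mu * W = 0.4 * 267 = 106.8 kN/m
FOS = Resisting / Driving = 106.8 / 135
= 0.7911 (dimensionless)

0.7911 (dimensionless)


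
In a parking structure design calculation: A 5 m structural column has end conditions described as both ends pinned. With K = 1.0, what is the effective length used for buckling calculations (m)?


L_eff = K * L
= 1.0 * 5
= 5.0 m

5.0 m


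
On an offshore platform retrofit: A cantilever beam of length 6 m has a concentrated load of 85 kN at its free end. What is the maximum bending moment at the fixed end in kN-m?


For a cantilever with a point load at the free end:
M_max = P * L = 85 * 6 = 510 kN-m

510 kN-m


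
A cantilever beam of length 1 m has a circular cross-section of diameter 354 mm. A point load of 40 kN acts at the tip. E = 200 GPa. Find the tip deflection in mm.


I = pi * d^4 / 64 = pi * 354^4 / 64 = 770873199.04 mm^4
L = 1000.0 mm, P = 40000.0 N, E = 200000.0 MPa
delta = P * L^3 / (3 * E * I)
= 40000.0 * 1000.0^3 / (3 * 200000.0 * 770873199.04)
= 0.0865 mm

0.0865 mm


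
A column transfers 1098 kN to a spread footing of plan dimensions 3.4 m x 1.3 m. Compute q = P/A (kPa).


A = 3.4 * 1.3 = 4.42 m^2
q = P / A = 1098 / 4.42
= 248.4163 kPa

248.4163 kPa


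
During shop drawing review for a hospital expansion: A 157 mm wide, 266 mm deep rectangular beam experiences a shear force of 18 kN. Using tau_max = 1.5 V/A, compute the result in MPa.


A = b * h = 157 * 266 = 41762 mm^2
V = 18 kN = 18000.0 N
tau_max = 1.5 * V / A = 1.5 * 18000.0 / 41762
= 0.6465 MPa

0.6465 MPa


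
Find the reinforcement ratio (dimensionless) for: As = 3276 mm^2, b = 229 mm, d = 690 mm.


rho = As / (b * d)
= 3276 / (229 * 690)
= 3276 / 158010
= 0.020733 (dimensionless)

0.020733 (dimensionless)


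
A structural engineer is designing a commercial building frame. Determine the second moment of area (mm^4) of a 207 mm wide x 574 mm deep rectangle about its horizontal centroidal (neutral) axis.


I = b * h^3 / 12
= 207 * 574^3 / 12
= 207 * 189119224 / 12
= 3262306614.0 mm^4

3262306614.0 mm^4


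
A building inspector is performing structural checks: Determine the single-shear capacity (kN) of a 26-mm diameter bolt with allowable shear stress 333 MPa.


A = pi * d^2 / 4 = pi * 26^2 / 4 = 530.9292 mm^2
V = f_v * A / 1000 = 333 * 530.9292 / 1000
= 176.7994 kN

176.7994 kN


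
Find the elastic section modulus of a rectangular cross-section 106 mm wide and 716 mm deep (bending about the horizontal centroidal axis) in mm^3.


S = b * h^2 / 6
= 106 * 716^2 / 6
= 106 * 512656 / 6
= 9056922.67 mm^3

9056922.67 mm^3


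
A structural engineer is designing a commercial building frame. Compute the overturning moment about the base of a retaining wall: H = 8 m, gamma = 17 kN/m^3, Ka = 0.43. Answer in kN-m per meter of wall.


Pa = 0.5 * Ka * gamma * H^2
= 0.5 * 0.43 * 17 * 8^2
= 233.92 kN/m
Arm = H / 3 = 8 / 3 = 2.6667 m
Mo = Pa * arm = Pa * H / 3 = 233.92 * 8 / 3 = 623.7867 kN-m/m

623.7867 kN-m/m


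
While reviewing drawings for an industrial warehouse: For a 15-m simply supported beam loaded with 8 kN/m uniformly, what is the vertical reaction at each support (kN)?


Total load = w * L = 8 * 15 = 120 kN
By symmetry, each reaction R = total / 2 = 120 / 2 = 60.0 kN

60.0 kN


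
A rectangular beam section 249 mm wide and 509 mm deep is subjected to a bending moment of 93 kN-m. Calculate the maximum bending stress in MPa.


I = b * h^3 / 12 = 249 * 509^3 / 12 = 2736348751.75 mm^4
y = h / 2 = 509 / 2 = 254.5 mm
M = 93 kN-m = 93000000.0 N-mm
sigma = M * y / I = 93000000.0 * 254.5 / 2736348751.75
= 8.65 MPa

8.65 MPa


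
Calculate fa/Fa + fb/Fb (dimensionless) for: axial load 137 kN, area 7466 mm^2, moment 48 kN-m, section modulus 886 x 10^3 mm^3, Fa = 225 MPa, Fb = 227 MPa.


f_a = P / A = 137000.0 / 7466 = 18.3499 MPa
f_b = M / S = 48000000.0 / 886000.0 = 54.1761 MPa
Ratio = f_a / Fa + f_b / Fb
= 18.3499 / 225 + 54.1761 / 227
= 0.3202 (dimensionless)

0.3202 (dimensionless)


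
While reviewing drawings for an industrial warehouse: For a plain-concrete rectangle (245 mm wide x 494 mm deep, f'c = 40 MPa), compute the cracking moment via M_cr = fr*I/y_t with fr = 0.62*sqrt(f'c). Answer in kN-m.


fr = 0.62 * sqrt(40) = 0.62 * 6.3246 = 3.9212 MPa
I = 245 * 494^3 / 12 = 2461306423.33 mm^4
y_t = 247.0 mm
M_cr = fr * I / y_t = 3.9212 * 2461306423.33 / 247.0 N-mm
= 39.0742 kN-m

39.0742 kN-m


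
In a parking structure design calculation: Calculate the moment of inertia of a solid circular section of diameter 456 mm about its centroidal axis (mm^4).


r = d / 2 = 456 / 2 = 228.0 mm
I = pi * r^4 / 4 = pi * 228.0^4 / 4
= 2122409932.34 mm^4

2122409932.34 mm^4


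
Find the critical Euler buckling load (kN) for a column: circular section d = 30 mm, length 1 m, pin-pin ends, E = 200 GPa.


I = pi * d^4 / 64 = 39760.78 mm^4
L = 1000.0 mm
P_cr = pi^2 * E * I / L^2
= 9.8696 * 200000.0 * 39760.78 / 1000.0^2
= 78484.64 N = 78.4846 kN

78.4846 kN


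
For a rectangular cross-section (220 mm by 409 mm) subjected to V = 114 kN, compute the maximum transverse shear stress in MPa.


A = b * h = 220 * 409 = 89980 mm^2
V = 114 kN = 114000.0 N
tau_max = 1.5 * V / A = 1.5 * 114000.0 / 89980
= 1.9004 MPa

1.9004 MPa


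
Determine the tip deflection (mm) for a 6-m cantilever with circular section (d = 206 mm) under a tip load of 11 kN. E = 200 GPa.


I = pi * d^4 / 64 = pi * 206^4 / 64 = 88397255.23 mm^4
L = 6000.0 mm, P = 11000.0 N, E = 200000.0 MPa
delta = P * L^3 / (3 * E * I)
= 11000.0 * 6000.0^3 / (3 * 200000.0 * 88397255.23)
= 44.7978 mm

44.7978 mm


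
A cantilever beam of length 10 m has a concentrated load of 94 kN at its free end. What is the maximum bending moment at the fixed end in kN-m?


For a cantilever with a point load at the free end:
M_max = P * L = 94 * 10 = 940 kN-m

940 kN-m


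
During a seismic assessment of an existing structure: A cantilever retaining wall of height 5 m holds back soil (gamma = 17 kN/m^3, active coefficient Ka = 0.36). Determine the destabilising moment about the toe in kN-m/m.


Pa = 0.5 * Ka * gamma * H^2
= 0.5 * 0.36 * 17 * 5^2
= 76.5 kN/m
Arm = H / 3 = 5 / 3 = 1.6667 m
Mo = Pa * arm = Pa * H / 3 = 76.5 * 5 / 3 = 127.5 kN-m/m

127.5 kN-m/m


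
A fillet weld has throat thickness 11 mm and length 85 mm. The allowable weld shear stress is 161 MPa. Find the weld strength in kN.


Strength = throat * length * allowable stress
= 11 * 85 * 161 N
= 150535 N
= 150.53 kN

150.53 kN


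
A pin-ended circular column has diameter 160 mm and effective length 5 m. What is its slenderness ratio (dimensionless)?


Radius of gyration r = d / 4 = 160 / 4 = 40.0 mm
L_eff = 5000.0 mm
Slenderness ratio = L / r = 5000.0 / 40.0 = 125.0 (dimensionless)

125.0 (dimensionless)


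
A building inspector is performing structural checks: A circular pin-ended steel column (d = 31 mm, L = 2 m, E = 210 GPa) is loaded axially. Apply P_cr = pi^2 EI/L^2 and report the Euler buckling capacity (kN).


I = pi * d^4 / 64 = 45333.23 mm^4
L = 2000.0 mm
P_cr = pi^2 * E * I / L^2
= 9.8696 * 210000.0 * 45333.23 / 2000.0^2
= 23489.61 N = 23.4896 kN

23.4896 kN


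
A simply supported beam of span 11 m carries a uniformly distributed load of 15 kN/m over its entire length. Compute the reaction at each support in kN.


Total load = w * L = 15 * 11 = 165 kN
By symmetry, each reaction R = total / 2 = 165 / 2 = 82.5 kN

82.5 kN


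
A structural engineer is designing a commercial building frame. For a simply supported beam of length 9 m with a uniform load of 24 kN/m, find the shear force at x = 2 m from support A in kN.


R_A = w * L / 2 = 24 * 9 / 2 = 108.0 kN
V(x) = R_A - w * x = 108.0 - 24 * 2
= 60.0 kN

60.0 kN


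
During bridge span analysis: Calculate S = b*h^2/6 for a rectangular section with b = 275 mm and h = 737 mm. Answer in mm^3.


S = b * h^2 / 6
= 275 * 737^2 / 6
= 275 * 543169 / 6
= 24895245.83 mm^3

24895245.83 mm^3


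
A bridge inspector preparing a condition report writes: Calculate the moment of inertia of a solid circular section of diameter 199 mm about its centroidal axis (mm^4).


r = d / 2 = 199 / 2 = 99.5 mm
I = pi * r^4 / 4 = pi * 99.5^4 / 4
= 76980761.76 mm^4

76980761.76 mm^4


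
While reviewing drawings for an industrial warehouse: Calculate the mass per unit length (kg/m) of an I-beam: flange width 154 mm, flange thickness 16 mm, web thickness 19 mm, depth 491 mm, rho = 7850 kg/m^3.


A_flanges = 2 * 154 * 16 = 4928 mm^2
A_web = (491 - 2 * 16) * 19 = 8721 mm^2
A_total = 4928 + 8721 = 13649 mm^2 = 0.013649 m^2
Weight = rho * A = 7850 * 0.013649 = 107.1446 kg/m

107.1446 kg/m


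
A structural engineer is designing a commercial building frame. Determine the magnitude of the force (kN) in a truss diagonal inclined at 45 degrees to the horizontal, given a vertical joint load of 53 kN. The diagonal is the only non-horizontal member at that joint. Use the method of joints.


At the joint, only the diagonal has a vertical component, so vertical equilibrium gives:
F * sin(45) = 53
F = 53 / sin(45)
= 53 / 0.707107
= 74.95 kN

74.95 kN


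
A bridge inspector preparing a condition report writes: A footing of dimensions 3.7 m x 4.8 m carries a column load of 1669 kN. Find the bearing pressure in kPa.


A = 3.7 * 4.8 = 17.76 m^2
q = P / A = 1669 / 17.76
= 93.9752 kPa

93.9752 kPa


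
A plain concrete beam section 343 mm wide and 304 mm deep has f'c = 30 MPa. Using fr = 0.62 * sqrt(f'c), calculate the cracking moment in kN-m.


fr = 0.62 * sqrt(30) = 0.62 * 5.4772 = 3.3959 MPa
I = 343 * 304^3 / 12 = 803033429.33 mm^4
y_t = 152.0 mm
M_cr = fr * I / y_t = 3.3959 * 803033429.33 / 152.0 N-mm
= 17.9408 kN-m

17.9408 kN-m


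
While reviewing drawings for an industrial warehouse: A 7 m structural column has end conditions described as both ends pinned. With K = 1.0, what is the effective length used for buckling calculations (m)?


L_eff = K * L
= 1.0 * 7
= 7.0 m

7.0 m


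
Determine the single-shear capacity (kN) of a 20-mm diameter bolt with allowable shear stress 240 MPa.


A = pi * d^2 / 4 = pi * 20^2 / 4 = 314.1593 mm^2
V = f_v * A / 1000 = 240 * 314.1593 / 1000
= 75.3982 kN

75.3982 kN


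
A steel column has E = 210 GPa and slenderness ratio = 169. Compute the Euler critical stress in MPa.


sigma_cr = pi^2 * E / lambda^2
= 9.8696 * 210000.0 / 169^2
= 9.8696 * 210000.0 / 28561
= 72.5681 MPa

72.5681 MPa


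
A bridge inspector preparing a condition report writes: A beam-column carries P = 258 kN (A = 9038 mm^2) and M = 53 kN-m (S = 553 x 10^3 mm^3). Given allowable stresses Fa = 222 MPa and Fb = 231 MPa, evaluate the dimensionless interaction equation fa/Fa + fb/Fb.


f_a = P / A = 258000.0 / 9038 = 28.5461 MPa
f_b = M / S = 53000000.0 / 553000.0 = 95.8409 MPa
Ratio = f_a / Fa + f_b / Fb
= 28.5461 / 222 + 95.8409 / 231
= 0.5435 (dimensionless)

0.5435 (dimensionless)


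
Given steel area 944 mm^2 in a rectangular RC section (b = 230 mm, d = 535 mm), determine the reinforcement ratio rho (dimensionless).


rho = As / (b * d)
= 944 / (230 * 535)
= 944 / 123050
= 0.007672 (dimensionless)

0.007672 (dimensionless)


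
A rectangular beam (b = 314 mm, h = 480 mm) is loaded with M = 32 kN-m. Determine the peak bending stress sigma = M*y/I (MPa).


I = b * h^3 / 12 = 314 * 480^3 / 12 = 2893824000.0 mm^4
y = h / 2 = 480 / 2 = 240.0 mm
M = 32 kN-m = 32000000.0 N-mm
sigma = M * y / I = 32000000.0 * 240.0 / 2893824000.0
= 2.65 MPa

2.65 MPa


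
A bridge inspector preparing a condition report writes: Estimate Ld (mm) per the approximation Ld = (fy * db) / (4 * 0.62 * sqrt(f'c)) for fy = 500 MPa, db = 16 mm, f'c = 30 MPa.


Ld = (fy * db) / (4 * 0.62 * sqrt(f'c))
= (500 * 16) / (4 * 0.62 * sqrt(30))
= 8000 / 13.5835
= 588.95 mm

588.95 mm


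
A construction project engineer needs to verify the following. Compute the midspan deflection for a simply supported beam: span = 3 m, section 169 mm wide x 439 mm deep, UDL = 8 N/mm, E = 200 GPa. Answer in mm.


I = 169 * 439^3 / 12 = 1191513642.58 mm^4
L = 3000.0 mm, w = 8 N/mm, E = 200000.0 MPa
delta = 5 * w * L^4 / (384 * E * I)
= 5 * 8 * 3000.0^4 / (384 * 200000.0 * 1191513642.58)
= 0.0354 mm

0.0354 mm


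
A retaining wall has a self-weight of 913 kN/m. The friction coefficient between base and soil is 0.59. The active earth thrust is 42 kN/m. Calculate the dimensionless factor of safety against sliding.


Resisting force = mu * W = 0.59 * 913 = 538.67 kN/m
FOS = Resisting / Driving = 538.67 / 42
= 12.8255 (dimensionless)

12.8255 (dimensionless)


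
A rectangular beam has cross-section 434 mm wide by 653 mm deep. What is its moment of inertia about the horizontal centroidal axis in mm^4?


I = b * h^3 / 12
= 434 * 653^3 / 12
= 434 * 278445077 / 12
= 10070430284.83 mm^4

10070430284.83 mm^4


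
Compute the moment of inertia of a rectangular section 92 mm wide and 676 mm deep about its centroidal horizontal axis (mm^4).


I = b * h^3 / 12
= 92 * 676^3 / 12
= 92 * 308915776 / 12
= 2368354282.67 mm^4

2368354282.67 mm^4


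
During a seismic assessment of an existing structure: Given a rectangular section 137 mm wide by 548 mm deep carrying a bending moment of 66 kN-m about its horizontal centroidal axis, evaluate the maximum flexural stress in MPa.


I = b * h^3 / 12 = 137 * 548^3 / 12 = 1878801925.33 mm^4
y = h / 2 = 548 / 2 = 274.0 mm
M = 66 kN-m = 66000000.0 N-mm
sigma = M * y / I = 66000000.0 * 274.0 / 1878801925.33
= 9.63 MPa

9.63 MPa


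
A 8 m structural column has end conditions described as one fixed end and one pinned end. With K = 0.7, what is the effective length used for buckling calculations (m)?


L_eff = K * L
= 0.7 * 8
= 5.6 m

5.6 m


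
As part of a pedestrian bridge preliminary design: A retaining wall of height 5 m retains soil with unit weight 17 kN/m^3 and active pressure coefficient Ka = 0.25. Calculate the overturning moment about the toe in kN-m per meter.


Pa = 0.5 * Ka * gamma * H^2
= 0.5 * 0.25 * 17 * 5^2
= 53.125 kN/m
Arm = H / 3 = 5 / 3 = 1.6667 m
Mo = Pa * arm = Pa * H / 3 = 53.125 * 5 / 3 = 88.5417 kN-m/m

88.5417 kN-m/m


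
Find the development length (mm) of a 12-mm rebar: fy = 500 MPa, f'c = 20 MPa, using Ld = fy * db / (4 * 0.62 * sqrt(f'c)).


Ld = (fy * db) / (4 * 0.62 * sqrt(f'c))
= (500 * 12) / (4 * 0.62 * sqrt(20))
= 6000 / 11.0909
= 540.98 mm

540.98 mm


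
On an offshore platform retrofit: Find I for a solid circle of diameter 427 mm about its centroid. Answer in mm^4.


r = d / 2 = 427 / 2 = 213.5 mm
I = pi * r^4 / 4 = pi * 213.5^4 / 4
= 1631854369.94 mm^4

1631854369.94 mm^4


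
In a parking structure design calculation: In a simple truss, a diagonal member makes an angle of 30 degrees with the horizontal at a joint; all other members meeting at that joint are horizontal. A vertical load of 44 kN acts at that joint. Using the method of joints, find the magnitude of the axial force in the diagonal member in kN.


At the joint, only the diagonal has a vertical component, so vertical equilibrium gives:
F * sin(30) = 44
F = 44 / sin(30)
= 44 / 0.5
= 88.0 kN

88.0 kN


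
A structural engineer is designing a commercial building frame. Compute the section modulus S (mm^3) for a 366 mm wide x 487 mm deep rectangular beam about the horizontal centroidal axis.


S = b * h^2 / 6
= 366 * 487^2 / 6
= 366 * 237169 / 6
= 14467309.0 mm^3

14467309.0 mm^3


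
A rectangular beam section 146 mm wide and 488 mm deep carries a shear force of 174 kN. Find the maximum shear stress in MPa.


A = b * h = 146 * 488 = 71248 mm^2
V = 174 kN = 174000.0 N
tau_max = 1.5 * V / A = 1.5 * 174000.0 / 71248
= 3.6633 MPa

3.6633 MPa


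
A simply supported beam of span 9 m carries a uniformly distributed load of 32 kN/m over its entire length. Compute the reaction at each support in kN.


Total load = w * L = 32 * 9 = 288 kN
By symmetry, each reaction R = total / 2 = 288 / 2 = 144.0 kN

144.0 kN


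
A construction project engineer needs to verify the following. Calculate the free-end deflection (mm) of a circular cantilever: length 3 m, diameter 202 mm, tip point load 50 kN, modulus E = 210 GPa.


I = pi * d^4 / 64 = pi * 202^4 / 64 = 81728847.83 mm^4
L = 3000.0 mm, P = 50000.0 N, E = 210000.0 MPa
delta = P * L^3 / (3 * E * I)
= 50000.0 * 3000.0^3 / (3 * 210000.0 * 81728847.83)
= 26.2191 mm

26.2191 mm


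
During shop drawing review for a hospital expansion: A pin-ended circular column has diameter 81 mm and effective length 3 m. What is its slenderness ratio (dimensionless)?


Radius of gyration r = d / 4 = 81 / 4 = 20.25 mm
L_eff = 3000.0 mm
Slenderness ratio = L / r = 3000.0 / 20.25 = 148.15 (dimensionless)

148.15 (dimensionless)


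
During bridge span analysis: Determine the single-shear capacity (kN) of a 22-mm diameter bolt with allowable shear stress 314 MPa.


A = pi * d^2 / 4 = pi * 22^2 / 4 = 380.1327 mm^2
V = f_v * A / 1000 = 314 * 380.1327 / 1000
= 119.3617 kN

119.3617 kN


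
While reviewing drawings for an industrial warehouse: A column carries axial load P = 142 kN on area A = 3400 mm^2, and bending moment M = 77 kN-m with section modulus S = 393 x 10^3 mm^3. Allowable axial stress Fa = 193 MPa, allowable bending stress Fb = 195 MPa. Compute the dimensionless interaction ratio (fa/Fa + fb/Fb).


f_a = P / A = 142000.0 / 3400 = 41.7647 MPa
f_b = M / S = 77000000.0 / 393000.0 = 195.9288 MPa
Ratio = f_a / Fa + f_b / Fb
= 41.7647 / 193 + 195.9288 / 195
= 1.2212 (dimensionless)

1.2212 (dimensionless)


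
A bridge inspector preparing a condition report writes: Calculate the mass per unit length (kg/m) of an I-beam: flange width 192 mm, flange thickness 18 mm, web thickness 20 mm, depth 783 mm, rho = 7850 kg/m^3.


A_flanges = 2 * 192 * 18 = 6912 mm^2
A_web = (783 - 2 * 18) * 20 = 14940 mm^2
A_total = 6912 + 14940 = 21852 mm^2 = 0.021852 m^2
Weight = rho * A = 7850 * 0.021852 = 171.5382 kg/m

171.5382 kg/m


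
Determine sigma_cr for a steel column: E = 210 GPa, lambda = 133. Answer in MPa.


sigma_cr = pi^2 * E / lambda^2
= 9.8696 * 210000.0 / 133^2
= 9.8696 * 210000.0 / 17689
= 117.1698 MPa

117.1698 MPa


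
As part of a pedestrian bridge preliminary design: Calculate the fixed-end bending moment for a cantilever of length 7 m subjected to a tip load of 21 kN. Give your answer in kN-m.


For a cantilever with a point load at the free end:
M_max = P * L = 21 * 7 = 147 kN-m

147 kN-m


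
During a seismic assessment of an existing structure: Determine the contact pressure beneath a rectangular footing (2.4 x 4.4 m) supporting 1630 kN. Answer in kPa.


A = 2.4 * 4.4 = 10.56 m^2
q = P / A = 1630 / 10.56
= 154.3561 kPa

154.3561 kPa


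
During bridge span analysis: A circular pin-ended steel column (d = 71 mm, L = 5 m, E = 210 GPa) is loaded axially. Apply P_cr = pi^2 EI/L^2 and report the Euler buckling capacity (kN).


I = pi * d^4 / 64 = 1247392.97 mm^4
L = 5000.0 mm
P_cr = pi^2 * E * I / L^2
= 9.8696 * 210000.0 * 1247392.97 / 5000.0^2
= 103414.71 N = 103.4147 kN

103.4147 kN


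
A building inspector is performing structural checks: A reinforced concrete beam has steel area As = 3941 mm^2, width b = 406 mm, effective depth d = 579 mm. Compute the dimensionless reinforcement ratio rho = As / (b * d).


rho = As / (b * d)
= 3941 / (406 * 579)
= 3941 / 235074
= 0.016765 (dimensionless)

0.016765 (dimensionless)


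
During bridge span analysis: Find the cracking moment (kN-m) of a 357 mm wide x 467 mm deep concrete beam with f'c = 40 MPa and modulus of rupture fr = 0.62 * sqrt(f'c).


fr = 0.62 * sqrt(40) = 0.62 * 6.3246 = 3.9212 MPa
I = 357 * 467^3 / 12 = 3029964999.25 mm^4
y_t = 233.5 mm
M_cr = fr * I / y_t = 3.9212 * 3029964999.25 / 233.5 N-mm
= 50.883 kN-m

50.883 kN-m


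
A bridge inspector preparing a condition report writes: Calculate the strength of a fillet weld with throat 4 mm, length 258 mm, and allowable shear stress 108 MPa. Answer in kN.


Strength = throat * length * allowable stress
= 4 * 258 * 108 N
= 111456 N
= 111.46 kN

111.46 kN


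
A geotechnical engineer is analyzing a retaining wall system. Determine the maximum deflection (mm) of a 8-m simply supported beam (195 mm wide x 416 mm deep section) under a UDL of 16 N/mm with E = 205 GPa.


I = 195 * 416^3 / 12 = 1169858560.0 mm^4
L = 8000.0 mm, w = 16 N/mm, E = 205000.0 MPa
delta = 5 * w * L^4 / (384 * E * I)
= 5 * 16 * 8000.0^4 / (384 * 205000.0 * 1169858560.0)
= 3.5582 mm

3.5582 mm


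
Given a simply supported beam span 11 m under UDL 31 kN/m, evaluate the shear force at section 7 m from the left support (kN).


R_A = w * L / 2 = 31 * 11 / 2 = 170.5 kN
V(x) = R_A - w * x = 170.5 - 31 * 7
= -46.5 kN

-46.5 kN


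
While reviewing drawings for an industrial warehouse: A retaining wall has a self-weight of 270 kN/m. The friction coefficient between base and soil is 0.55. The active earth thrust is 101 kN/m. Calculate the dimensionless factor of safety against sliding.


Resisting force = mu * W = 0.55 * 270 = 148.5 kN/m
FOS = Resisting / Driving = 148.5 / 101
= 1.4703 (dimensionless)

1.4703 (dimensionless)


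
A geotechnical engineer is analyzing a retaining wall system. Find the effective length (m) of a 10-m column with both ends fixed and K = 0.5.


L_eff = K * L
= 0.5 * 10
= 5.0 m

5.0 m


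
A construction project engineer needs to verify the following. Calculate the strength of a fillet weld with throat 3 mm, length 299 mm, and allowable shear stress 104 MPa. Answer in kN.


Strength = throat * length * allowable stress
= 3 * 299 * 104 N
= 93288 N
= 93.29 kN

93.29 kN


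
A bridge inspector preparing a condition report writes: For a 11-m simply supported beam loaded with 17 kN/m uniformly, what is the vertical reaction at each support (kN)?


Total load = w * L = 17 * 11 = 187 kN
By symmetry, each reaction R = total / 2 = 187 / 2 = 93.5 kN

93.5 kN


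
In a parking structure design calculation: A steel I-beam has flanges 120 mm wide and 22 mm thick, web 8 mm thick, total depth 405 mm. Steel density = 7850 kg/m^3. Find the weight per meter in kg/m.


A_flanges = 2 * 120 * 22 = 5280 mm^2
A_web = (405 - 2 * 22) * 8 = 2888 mm^2
A_total = 5280 + 2888 = 8168 mm^2 = 0.008168 m^2
Weight = rho * A = 7850 * 0.008168 = 64.1188 kg/m

64.1188 kg/m


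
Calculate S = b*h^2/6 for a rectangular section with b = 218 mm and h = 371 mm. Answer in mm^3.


S = b * h^2 / 6
= 218 * 371^2 / 6
= 218 * 137641 / 6
= 5000956.33 mm^3

5000956.33 mm^3


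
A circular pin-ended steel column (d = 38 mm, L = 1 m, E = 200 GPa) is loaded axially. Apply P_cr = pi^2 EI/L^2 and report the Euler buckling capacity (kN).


I = pi * d^4 / 64 = 102353.87 mm^4
L = 1000.0 mm
P_cr = pi^2 * E * I / L^2
= 9.8696 * 200000.0 * 102353.87 / 1000.0^2
= 202038.45 N = 202.0384 kN

202.0384 kN


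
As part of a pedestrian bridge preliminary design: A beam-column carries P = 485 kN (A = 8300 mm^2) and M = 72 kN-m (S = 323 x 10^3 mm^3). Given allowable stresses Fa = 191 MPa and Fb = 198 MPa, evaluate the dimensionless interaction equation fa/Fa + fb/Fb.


f_a = P / A = 485000.0 / 8300 = 58.4337 MPa
f_b = M / S = 72000000.0 / 323000.0 = 222.9102 MPa
Ratio = f_a / Fa + f_b / Fb
= 58.4337 / 191 + 222.9102 / 198
= 1.4317 (dimensionless)

1.4317 (dimensionless)


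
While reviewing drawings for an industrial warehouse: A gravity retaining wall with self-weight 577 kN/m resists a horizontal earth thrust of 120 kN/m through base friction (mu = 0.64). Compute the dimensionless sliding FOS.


Resisting force = mu * W = 0.64 * 577 = 369.28 kN/m
FOS = Resisting / Driving = 369.28 / 120
= 3.0773 (dimensionless)

3.0773 (dimensionless)


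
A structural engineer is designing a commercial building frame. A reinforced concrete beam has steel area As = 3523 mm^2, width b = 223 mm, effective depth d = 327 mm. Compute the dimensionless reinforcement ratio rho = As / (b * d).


rho = As / (b * d)
= 3523 / (223 * 327)
= 3523 / 72921
= 0.048313 (dimensionless)

0.048313 (dimensionless)


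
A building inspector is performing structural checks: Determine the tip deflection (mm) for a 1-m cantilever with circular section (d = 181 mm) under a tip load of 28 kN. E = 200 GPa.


I = pi * d^4 / 64 = pi * 181^4 / 64 = 52684662.0 mm^4
L = 1000.0 mm, P = 28000.0 N, E = 200000.0 MPa
delta = P * L^3 / (3 * E * I)
= 28000.0 * 1000.0^3 / (3 * 200000.0 * 52684662.0)
= 0.8858 mm

0.8858 mm


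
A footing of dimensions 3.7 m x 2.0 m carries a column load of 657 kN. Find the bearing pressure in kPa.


A = 3.7 * 2.0 = 7.4 m^2
q = P / A = 657 / 7.4
= 88.7838 kPa

88.7838 kPa


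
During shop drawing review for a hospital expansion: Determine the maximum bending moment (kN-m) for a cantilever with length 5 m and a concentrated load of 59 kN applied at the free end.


For a cantilever with a point load at the free end:
M_max = P * L = 59 * 5 = 295 kN-m

295 kN-m


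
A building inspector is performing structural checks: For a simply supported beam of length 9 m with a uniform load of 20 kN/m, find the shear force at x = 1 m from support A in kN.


R_A = w * L / 2 = 20 * 9 / 2 = 90.0 kN
V(x) = R_A - w * x = 90.0 - 20 * 1
= 70.0 kN

70.0 kN


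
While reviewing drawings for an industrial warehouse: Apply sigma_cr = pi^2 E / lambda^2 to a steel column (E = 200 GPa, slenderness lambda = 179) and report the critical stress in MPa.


sigma_cr = pi^2 * E / lambda^2
= 9.8696 * 200000.0 / 179^2
= 9.8696 * 200000.0 / 32041
= 61.6061 MPa

61.6061 MPa


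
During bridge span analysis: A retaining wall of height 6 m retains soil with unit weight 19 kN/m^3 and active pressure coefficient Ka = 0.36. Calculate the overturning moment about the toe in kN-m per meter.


Pa = 0.5 * Ka * gamma * H^2
= 0.5 * 0.36 * 19 * 6^2
= 123.12 kN/m
Arm = H / 3 = 6 / 3 = 2.0 m
Mo = Pa * arm = Pa * H / 3 = 123.12 * 6 / 3 = 246.24 kN-m/m

246.24 kN-m/m


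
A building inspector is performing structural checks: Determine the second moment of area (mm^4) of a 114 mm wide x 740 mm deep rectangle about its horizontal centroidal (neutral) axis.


I = b * h^3 / 12
= 114 * 740^3 / 12
= 114 * 405224000 / 12
= 3849628000.0 mm^4

3849628000.0 mm^4
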